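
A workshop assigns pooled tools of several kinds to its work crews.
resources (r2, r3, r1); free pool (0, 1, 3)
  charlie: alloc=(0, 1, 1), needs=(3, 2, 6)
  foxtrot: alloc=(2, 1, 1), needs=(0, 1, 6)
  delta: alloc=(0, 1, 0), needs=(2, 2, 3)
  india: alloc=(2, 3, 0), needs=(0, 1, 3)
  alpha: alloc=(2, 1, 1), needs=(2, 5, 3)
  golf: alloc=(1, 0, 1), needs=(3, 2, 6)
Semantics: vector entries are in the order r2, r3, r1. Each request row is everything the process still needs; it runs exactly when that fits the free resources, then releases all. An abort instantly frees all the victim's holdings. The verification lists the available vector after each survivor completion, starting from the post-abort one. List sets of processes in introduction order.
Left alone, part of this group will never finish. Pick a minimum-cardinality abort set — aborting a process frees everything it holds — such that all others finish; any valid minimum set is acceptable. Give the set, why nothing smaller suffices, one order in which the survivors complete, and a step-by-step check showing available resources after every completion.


Abort charlie and foxtrot.
Key observation: aborting charlie and foxtrot returns (2, 2, 2), and golf — hopeless before — runs at step 3 with the returned capacity in the pool.
Minimality, checking each single-abort alternative: charlie alone leaves foxtrot blocked (short on r1); foxtrot alone leaves charlie blocked (short on r1); delta alone leaves charlie blocked (short on r1); india alone leaves charlie blocked (short on r1); alpha alone leaves charlie blocked (short on r1); golf alone leaves charlie blocked (short on r1).
One survivor order: india, alpha, golf, delta. Check, step by step (post-abort pool first):
  pool = (2, 3, 5)
  run india (needs (0, 1, 3), free (2, 3, 5)); after release of (2, 3, 0) the pool is (4, 6, 5)
  run alpha (needs (2, 5, 3), free (4, 6, 5)); after release of (2, 1, 1) the pool is (6, 7, 6)
  run golf (needs (3, 2, 6), free (6, 7, 6)); after release of (1, 0, 1) the pool is (7, 7, 7)
  run delta (needs (2, 2, 3), free (7, 7, 7)); after release of (0, 1, 0) the pool is (7, 8, 7)


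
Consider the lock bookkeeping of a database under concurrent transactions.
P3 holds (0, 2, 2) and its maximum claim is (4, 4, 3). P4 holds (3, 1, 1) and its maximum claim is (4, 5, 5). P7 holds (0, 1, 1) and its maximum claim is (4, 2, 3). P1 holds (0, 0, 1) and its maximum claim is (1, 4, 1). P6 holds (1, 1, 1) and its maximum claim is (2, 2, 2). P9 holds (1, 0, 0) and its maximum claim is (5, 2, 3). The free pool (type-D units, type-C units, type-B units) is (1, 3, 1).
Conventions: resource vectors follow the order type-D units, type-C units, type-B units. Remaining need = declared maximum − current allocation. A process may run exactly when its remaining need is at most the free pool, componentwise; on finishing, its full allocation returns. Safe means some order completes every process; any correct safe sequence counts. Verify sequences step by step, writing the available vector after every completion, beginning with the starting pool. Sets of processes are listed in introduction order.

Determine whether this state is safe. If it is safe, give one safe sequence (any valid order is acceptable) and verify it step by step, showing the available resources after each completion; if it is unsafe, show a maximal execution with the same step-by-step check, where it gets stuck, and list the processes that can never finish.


UNSAFE.
Key observation: after P6, P1 the pool peaks at (2, 4, 3), and each blocked process is short somewhere: P3 on type-D units; P4 on type-B units; P7 on type-D units; P9 on type-D units.
A maximal execution: P6, P1 — then nothing else fits. Verifying each step:
  pool = (1, 3, 1)
  run P6 (needs (1, 1, 1), free (1, 3, 1)); after release of (1, 1, 1) the pool is (2, 4, 2)
  run P1 (needs (1, 4, 0), free (2, 4, 2)); after release of (0, 0, 1) the pool is (2, 4, 3)
  blocked: P3 wants (4, 2, 1), pool (2, 4, 3) — not enough type-D units
  blocked: P4 wants (1, 4, 4), pool (2, 4, 3) — not enough type-B units
  blocked: P7 wants (4, 1, 2), pool (2, 4, 3) — not enough type-D units
  blocked: P9 wants (4, 2, 3), pool (2, 4, 3) — not enough type-D units
Processes that can never finish: P3, P4, P7 and P9.


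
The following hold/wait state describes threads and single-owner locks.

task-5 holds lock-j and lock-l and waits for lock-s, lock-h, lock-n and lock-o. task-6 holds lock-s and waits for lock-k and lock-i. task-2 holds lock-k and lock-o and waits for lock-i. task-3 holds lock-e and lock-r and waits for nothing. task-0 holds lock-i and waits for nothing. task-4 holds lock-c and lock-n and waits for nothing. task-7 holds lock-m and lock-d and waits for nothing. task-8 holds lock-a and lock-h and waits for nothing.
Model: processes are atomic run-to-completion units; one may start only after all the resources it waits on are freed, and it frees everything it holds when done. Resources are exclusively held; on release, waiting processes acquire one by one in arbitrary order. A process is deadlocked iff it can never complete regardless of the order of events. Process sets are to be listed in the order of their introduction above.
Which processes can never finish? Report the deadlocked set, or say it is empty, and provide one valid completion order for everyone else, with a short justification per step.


No process is deadlocked.
Key observation: the wait relation is loop-free; peeling off processes with no waits unwinds the whole state.
A valid finishing order for the others: task-7, task-0, task-8, task-3, task-2, task-4, task-6, task-5.
Step-by-step check:
  run task-7 (it waits on nothing); releases lock-m and lock-d
  run task-0 (it waits on nothing); releases lock-i
  run task-8 (it waits on nothing); releases lock-a and lock-h
  run task-3 (it waits on nothing); releases lock-e and lock-r
  run task-2 (all its waits — lock-i — are resolved); releases lock-k and lock-o
  run task-4 (it waits on nothing); releases lock-c and lock-n
  run task-6 (all its waits — lock-k and lock-i — are resolved); releases lock-s
  run task-5 (all its waits — lock-s, lock-h, lock-n and lock-o — are resolved); releases lock-j and lock-l


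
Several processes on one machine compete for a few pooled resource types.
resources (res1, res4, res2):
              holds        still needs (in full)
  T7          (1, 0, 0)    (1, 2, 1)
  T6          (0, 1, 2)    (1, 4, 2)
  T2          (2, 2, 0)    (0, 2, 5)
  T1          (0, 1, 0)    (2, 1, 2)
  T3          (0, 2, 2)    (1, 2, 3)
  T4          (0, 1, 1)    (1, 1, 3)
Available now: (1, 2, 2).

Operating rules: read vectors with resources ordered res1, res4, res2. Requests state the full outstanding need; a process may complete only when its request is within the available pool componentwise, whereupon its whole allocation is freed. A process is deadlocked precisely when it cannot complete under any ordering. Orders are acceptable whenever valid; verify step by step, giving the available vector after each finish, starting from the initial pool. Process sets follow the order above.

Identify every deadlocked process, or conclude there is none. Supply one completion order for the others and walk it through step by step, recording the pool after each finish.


Deadlocked set: T6, T2, T3 and T4.
Key observation: after T7, T1 the pool peaks at (2, 3, 2), and each blocked process is short somewhere: T6 on res4; T2 on res2; T3 on res2; T4 on res2.
The rest can finish in the order T7, T1. Verifying each step:
  pool = (1, 2, 2)
  T7: need (1, 2, 1) fits (1, 2, 2); releases (1, 0, 0), pool now (2, 2, 2)
  T1: need (2, 1, 2) fits (2, 2, 2); releases (0, 1, 0), pool now (2, 3, 2)
None of the blocked processes ever fits:
  T6 cannot run: need (1, 4, 2) vs free (2, 3, 2) (insufficient res4)
  T2 cannot run: need (0, 2, 5) vs free (2, 3, 2) (insufficient res2)
  T3 cannot run: need (1, 2, 3) vs free (2, 3, 2) (insufficient res2)
  T4 cannot run: need (1, 1, 3) vs free (2, 3, 2) (insufficient res2)


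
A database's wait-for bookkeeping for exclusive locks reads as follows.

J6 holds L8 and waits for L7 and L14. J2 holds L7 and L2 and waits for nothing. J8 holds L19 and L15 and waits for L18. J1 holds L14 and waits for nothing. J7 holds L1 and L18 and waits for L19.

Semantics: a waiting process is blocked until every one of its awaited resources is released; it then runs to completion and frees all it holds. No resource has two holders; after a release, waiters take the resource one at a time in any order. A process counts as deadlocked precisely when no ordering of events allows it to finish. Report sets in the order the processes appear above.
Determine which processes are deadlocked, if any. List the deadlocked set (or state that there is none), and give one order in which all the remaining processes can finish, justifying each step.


The deadlocked set is J8 and J7.
Key observation: J8 -> J7 -> J8 is a circular wait — nothing in it can go first; no other process is dragged down with it.
The rest can finish in the order J1, J2, J6.
Check, step by step:
  run J1 (it waits on nothing); releases L14
  run J2 (it waits on nothing); releases L7 and L2
  J6: everything it awaited (L7 and L14) is free; runs, freeing L8


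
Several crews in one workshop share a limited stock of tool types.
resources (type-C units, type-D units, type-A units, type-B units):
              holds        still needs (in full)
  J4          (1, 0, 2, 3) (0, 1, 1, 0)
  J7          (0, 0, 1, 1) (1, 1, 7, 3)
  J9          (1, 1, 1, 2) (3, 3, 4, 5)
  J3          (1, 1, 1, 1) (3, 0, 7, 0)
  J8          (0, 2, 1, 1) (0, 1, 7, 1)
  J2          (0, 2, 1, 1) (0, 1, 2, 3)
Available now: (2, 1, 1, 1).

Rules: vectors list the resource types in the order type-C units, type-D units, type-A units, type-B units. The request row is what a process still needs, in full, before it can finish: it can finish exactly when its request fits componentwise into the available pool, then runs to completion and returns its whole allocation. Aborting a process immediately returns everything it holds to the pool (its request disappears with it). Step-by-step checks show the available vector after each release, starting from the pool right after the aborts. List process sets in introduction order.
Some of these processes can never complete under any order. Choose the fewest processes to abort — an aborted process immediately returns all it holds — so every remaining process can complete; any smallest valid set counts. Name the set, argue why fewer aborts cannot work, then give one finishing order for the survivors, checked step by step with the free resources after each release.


The answer: abort J7 and J3.
Key observation: the deadlocked J8 becomes finishable only because J7 and J3 released (1, 1, 2, 2); it completes at step 4 below.
Minimality, checking each single-abort alternative: J4 alone leaves J7 blocked (short on type-A units); J7 alone leaves J3 blocked (short on type-A units); J9 alone leaves J7 blocked (short on type-A units); J3 alone leaves J7 blocked (short on type-A units); J8 alone leaves J7 blocked (short on type-A units); J2 alone leaves J7 blocked (short on type-A units).
The survivors complete as J2, J4, J9, J8. Walking it through (starting from the post-abort pool):
  pool = (3, 2, 3, 3)
  J2 needs (0, 1, 2, 3) <= (3, 2, 3, 3) -> finishes; pool += (0, 2, 1, 1) = (3, 4, 4, 4)
  J4 needs (0, 1, 1, 0) <= (3, 4, 4, 4) -> finishes; pool += (1, 0, 2, 3) = (4, 4, 6, 7)
  J9 needs (3, 3, 4, 5) <= (4, 4, 6, 7) -> finishes; pool += (1, 1, 1, 2) = (5, 5, 7, 9)
  J8 needs (0, 1, 7, 1) <= (5, 5, 7, 9) -> finishes; pool += (0, 2, 1, 1) = (5, 7, 8, 10)


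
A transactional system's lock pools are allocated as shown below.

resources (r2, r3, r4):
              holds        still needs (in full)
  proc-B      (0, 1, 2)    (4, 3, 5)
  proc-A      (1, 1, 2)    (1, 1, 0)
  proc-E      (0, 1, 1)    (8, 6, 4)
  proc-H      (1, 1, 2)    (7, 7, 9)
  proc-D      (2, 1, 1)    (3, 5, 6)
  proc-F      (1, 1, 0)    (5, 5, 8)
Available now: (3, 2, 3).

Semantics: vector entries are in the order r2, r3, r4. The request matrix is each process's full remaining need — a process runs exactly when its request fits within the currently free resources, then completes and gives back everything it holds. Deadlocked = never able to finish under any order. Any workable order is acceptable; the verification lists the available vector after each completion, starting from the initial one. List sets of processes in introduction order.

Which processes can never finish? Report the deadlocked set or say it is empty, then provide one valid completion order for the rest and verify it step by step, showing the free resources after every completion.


Deadlocked set: proc-E, proc-H, proc-D and proc-F.
Key observation: after proc-A, proc-B complete, (4, 4, 7) is the best the pool ever gets, yet each leftover process wants more r3.
The rest can finish in the order proc-A, proc-B. Verifying each step:
  pool = (3, 2, 3)
  run proc-A (needs (1, 1, 0), free (3, 2, 3)); after release of (1, 1, 2) the pool is (4, 3, 5)
  run proc-B (needs (4, 3, 5), free (4, 3, 5)); after release of (0, 1, 2) the pool is (4, 4, 7)
None of the blocked processes ever fits:
  blocked: proc-E wants (8, 6, 4), pool (4, 4, 7) — not enough r2 and r3
  blocked: proc-H wants (7, 7, 9), pool (4, 4, 7) — not enough r2, r3 and r4
  blocked: proc-D wants (3, 5, 6), pool (4, 4, 7) — not enough r3
  blocked: proc-F wants (5, 5, 8), pool (4, 4, 7) — not enough r2, r3 and r4


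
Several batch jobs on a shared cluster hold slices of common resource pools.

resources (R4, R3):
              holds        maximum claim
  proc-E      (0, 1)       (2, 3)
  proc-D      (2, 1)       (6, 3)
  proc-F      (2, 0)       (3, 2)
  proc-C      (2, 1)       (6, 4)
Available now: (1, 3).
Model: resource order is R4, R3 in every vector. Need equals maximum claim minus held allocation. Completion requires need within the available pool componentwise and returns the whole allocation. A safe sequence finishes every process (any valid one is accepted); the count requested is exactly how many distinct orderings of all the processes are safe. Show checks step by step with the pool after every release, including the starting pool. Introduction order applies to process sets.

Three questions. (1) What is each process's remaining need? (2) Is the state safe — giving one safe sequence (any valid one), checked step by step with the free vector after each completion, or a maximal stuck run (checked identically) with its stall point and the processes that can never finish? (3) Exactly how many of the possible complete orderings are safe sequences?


(1) Remaining need (order R4, R3):
  proc-E: (2, 2)
  proc-D: (4, 2)
  proc-F: (1, 2)
  proc-C: (4, 3)
(2) The state is UNSAFE.
Key observation: proc-F, proc-E can finish, but then (3, 4) is all there is, and the blocked group's R4 demands exceed it.
A maximal execution: proc-F, proc-E — then nothing else fits. Verifying each step:
  pool = (1, 3)
  proc-F: need (1, 2) fits (1, 3); releases (2, 0), pool now (3, 3)
  proc-E: need (2, 2) fits (3, 3); releases (0, 1), pool now (3, 4)
  proc-D still needs (4, 2) but only (3, 4) is free — short on R4
  proc-C still needs (4, 3) but only (3, 4) is free — short on R4
Permanently blocked: proc-D and proc-C.
(3) Precisely 0 of the possible complete orderings are safe sequences.


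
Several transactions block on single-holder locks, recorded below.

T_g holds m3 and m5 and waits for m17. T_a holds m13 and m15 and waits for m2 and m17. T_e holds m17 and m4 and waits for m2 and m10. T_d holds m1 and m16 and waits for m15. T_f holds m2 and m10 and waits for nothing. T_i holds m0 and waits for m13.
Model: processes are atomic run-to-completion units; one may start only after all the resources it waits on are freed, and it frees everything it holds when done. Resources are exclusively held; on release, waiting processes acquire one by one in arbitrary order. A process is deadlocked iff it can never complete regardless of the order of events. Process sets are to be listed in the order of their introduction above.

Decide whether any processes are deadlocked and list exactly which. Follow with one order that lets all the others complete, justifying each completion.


Nothing here is deadlocked.
Key observation: every chain of waits terminates; starting from the processes that wait on nothing, all the rest unlock in turn.
One completion order for the rest: T_f, T_e, T_a, T_i, T_d, T_g.
Step-by-step check:
  T_f: no waits; runs immediately, freeing m2 and m10
  T_e waits on m2 and m10 — all released -> runs and releases m17 and m4
  T_a waits on m2 and m17 — all released -> runs and releases m13 and m15
  T_i waits on m13 — all released -> runs and releases m0
  T_d waits on m15 — all released -> runs and releases m1 and m16
  T_g waits on m17 — all released -> runs and releases m3 and m5


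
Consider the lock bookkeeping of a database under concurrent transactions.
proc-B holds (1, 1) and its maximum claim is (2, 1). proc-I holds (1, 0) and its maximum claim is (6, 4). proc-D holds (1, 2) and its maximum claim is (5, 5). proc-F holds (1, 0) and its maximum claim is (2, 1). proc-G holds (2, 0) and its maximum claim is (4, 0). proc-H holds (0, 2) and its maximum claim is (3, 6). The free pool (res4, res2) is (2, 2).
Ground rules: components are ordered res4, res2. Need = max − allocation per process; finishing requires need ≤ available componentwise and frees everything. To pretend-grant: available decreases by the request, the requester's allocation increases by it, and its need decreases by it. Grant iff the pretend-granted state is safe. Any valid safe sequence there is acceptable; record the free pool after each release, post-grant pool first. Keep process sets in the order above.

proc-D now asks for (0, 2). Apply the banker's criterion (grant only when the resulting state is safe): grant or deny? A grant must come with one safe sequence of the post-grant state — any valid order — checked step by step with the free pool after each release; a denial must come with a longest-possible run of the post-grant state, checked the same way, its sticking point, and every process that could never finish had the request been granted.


GRANT. The post-grant state is safe; one safe sequence: proc-B, proc-F, proc-D, proc-I, proc-H, proc-G.
Key observation: the grant leaves (2, 0) free — enough for proc-B, whose release restarts the cascade.
Verifying the post-grant state step by step:
  pool = (2, 0)
  run proc-B (needs (1, 0), free (2, 0)); after release of (1, 1) the pool is (3, 1)
  run proc-F (needs (1, 1), free (3, 1)); after release of (1, 0) the pool is (4, 1)
  run proc-D (needs (4, 1), free (4, 1)); after release of (1, 4) the pool is (5, 5)
  run proc-I (needs (5, 4), free (5, 5)); after release of (1, 0) the pool is (6, 5)
  run proc-H (needs (3, 4), free (6, 5)); after release of (0, 2) the pool is (6, 7)
  run proc-G (needs (2, 0), free (6, 7)); after release of (2, 0) the pool is (8, 7)


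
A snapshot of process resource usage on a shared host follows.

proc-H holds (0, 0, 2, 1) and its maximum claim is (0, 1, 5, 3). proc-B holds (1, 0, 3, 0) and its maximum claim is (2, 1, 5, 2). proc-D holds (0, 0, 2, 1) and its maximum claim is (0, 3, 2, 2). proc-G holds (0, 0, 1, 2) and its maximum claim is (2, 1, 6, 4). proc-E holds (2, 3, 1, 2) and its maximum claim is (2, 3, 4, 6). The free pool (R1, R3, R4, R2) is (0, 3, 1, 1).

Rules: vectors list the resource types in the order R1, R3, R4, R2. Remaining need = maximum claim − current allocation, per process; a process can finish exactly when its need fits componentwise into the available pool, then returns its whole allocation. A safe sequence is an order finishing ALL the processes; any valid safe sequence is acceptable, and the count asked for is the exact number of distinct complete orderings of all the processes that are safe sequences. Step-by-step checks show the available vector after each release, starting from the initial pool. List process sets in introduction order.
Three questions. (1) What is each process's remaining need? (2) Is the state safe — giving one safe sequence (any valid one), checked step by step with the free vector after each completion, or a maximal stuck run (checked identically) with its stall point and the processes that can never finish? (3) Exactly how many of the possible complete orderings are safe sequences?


(1) Need matrix, components ordered R1, R3, R4, R2:
  proc-H: (0, 1, 3, 2)
  proc-B: (1, 1, 2, 2)
  proc-D: (0, 3, 0, 1)
  proc-G: (2, 1, 5, 2)
  proc-E: (0, 0, 3, 4)
(2) UNSAFE.
Key observation: after proc-D, proc-H the pool peaks at (0, 3, 5, 3), and each blocked process is short somewhere: proc-B on R1; proc-G on R1; proc-E on R2.
The run proc-D, proc-H cannot be extended any further. Step-by-step check:
  pool = (0, 3, 1, 1)
  proc-D needs (0, 3, 0, 1) <= (0, 3, 1, 1) -> finishes; pool += (0, 0, 2, 1) = (0, 3, 3, 2)
  proc-H needs (0, 1, 3, 2) <= (0, 3, 3, 2) -> finishes; pool += (0, 0, 2, 1) = (0, 3, 5, 3)
  proc-B cannot run: need (1, 1, 2, 2) vs free (0, 3, 5, 3) (insufficient R1)
  proc-G cannot run: need (2, 1, 5, 2) vs free (0, 3, 5, 3) (insufficient R1)
  proc-E cannot run: need (0, 0, 3, 4) vs free (0, 3, 5, 3) (insufficient R2)
Permanently blocked: proc-B, proc-G and proc-E.
(3) The exact count: 0 of the possible complete orderings are safe sequences.


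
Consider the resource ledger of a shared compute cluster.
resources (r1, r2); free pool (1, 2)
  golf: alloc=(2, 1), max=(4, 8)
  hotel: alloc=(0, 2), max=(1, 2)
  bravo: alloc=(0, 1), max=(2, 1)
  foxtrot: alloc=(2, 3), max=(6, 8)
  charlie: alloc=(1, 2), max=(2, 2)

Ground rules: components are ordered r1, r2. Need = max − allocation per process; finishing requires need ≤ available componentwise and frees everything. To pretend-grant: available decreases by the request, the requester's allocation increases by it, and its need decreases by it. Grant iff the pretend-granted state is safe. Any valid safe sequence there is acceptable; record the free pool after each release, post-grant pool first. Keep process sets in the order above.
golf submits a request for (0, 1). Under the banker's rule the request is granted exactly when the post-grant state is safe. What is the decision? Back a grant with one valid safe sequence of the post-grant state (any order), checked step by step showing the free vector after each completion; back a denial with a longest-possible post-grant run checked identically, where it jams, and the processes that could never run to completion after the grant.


GRANT — the state after the grant stays safe, e.g. via hotel, charlie, bravo, golf, foxtrot.
Key observation: the transfer keeps a workable pool ((1, 1)); hotel starts the safe sequence.
Verifying the post-grant state step by step:
  pool = (1, 1)
  run hotel (needs (1, 0), free (1, 1)); after release of (0, 2) the pool is (1, 3)
  run charlie (needs (1, 0), free (1, 3)); after release of (1, 2) the pool is (2, 5)
  run bravo (needs (2, 0), free (2, 5)); after release of (0, 1) the pool is (2, 6)
  run golf (needs (2, 6), free (2, 6)); after release of (2, 2) the pool is (4, 8)
  run foxtrot (needs (4, 5), free (4, 8)); after release of (2, 3) the pool is (6, 11)


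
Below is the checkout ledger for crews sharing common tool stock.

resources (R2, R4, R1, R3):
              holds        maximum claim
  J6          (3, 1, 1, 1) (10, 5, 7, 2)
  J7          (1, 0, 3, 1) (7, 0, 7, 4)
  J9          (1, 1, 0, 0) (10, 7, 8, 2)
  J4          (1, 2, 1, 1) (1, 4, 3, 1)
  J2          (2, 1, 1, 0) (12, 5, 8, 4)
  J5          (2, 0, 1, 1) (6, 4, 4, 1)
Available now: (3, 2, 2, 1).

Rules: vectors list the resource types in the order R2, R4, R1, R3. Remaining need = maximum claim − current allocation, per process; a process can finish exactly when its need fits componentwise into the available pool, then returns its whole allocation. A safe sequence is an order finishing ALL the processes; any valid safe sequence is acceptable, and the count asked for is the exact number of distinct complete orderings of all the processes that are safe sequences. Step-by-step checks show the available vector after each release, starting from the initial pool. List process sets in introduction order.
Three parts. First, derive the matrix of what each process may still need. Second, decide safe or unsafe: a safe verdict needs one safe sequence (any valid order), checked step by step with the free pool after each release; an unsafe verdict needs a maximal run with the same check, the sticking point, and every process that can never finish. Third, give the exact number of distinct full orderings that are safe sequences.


(1) Need matrix, components ordered R2, R4, R1, R3:
  J6: (7, 4, 6, 1)
  J7: (6, 0, 4, 3)
  J9: (9, 6, 8, 2)
  J4: (0, 2, 2, 0)
  J2: (10, 4, 7, 4)
  J5: (4, 4, 3, 0)
(2) SAFE, for example via the order J4, J5, J7, J6, J2, J9.
Key observation: J4 marks the first exact bind of the order: its need (0, 2, 2, 0) fits the free (3, 2, 2, 1) with zero slack on a requested resource.
Walking it through:
  pool = (3, 2, 2, 1)
  J4 needs (0, 2, 2, 0) <= (3, 2, 2, 1) -> finishes; pool += (1, 2, 1, 1) = (4, 4, 3, 2)
  J5 needs (4, 4, 3, 0) <= (4, 4, 3, 2) -> finishes; pool += (2, 0, 1, 1) = (6, 4, 4, 3)
  J7 needs (6, 0, 4, 3) <= (6, 4, 4, 3) -> finishes; pool += (1, 0, 3, 1) = (7, 4, 7, 4)
  J6 needs (7, 4, 6, 1) <= (7, 4, 7, 4) -> finishes; pool += (3, 1, 1, 1) = (10, 5, 8, 5)
  J2 needs (10, 4, 7, 4) <= (10, 5, 8, 5) -> finishes; pool += (2, 1, 1, 0) = (12, 6, 9, 5)
  J9 needs (9, 6, 8, 2) <= (12, 6, 9, 5) -> finishes; pool += (1, 1, 0, 0) = (13, 7, 9, 5)
(3) The exact count: 1 of the possible complete orderings is a safe sequence.


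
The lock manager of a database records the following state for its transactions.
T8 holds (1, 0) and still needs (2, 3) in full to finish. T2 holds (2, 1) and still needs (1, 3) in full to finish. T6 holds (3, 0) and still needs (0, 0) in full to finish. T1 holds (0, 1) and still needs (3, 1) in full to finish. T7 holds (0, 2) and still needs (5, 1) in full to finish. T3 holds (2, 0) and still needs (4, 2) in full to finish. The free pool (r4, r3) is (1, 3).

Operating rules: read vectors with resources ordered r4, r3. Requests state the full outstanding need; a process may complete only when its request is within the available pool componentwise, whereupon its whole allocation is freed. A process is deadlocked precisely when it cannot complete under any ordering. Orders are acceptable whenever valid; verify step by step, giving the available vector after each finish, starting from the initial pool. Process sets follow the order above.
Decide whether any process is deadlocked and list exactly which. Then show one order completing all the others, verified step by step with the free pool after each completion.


Nothing here is deadlocked.
Key observation: beginning at T6, releases accumulate fast enough that every process eventually fits.
A valid finishing order for the others: T6, T3, T2, T7, T8, T1. Walking it through:
  pool = (1, 3)
  run T6 (needs (0, 0), free (1, 3)); after release of (3, 0) the pool is (4, 3)
  run T3 (needs (4, 2), free (4, 3)); after release of (2, 0) the pool is (6, 3)
  run T2 (needs (1, 3), free (6, 3)); after release of (2, 1) the pool is (8, 4)
  run T7 (needs (5, 1), free (8, 4)); after release of (0, 2) the pool is (8, 6)
  run T8 (needs (2, 3), free (8, 6)); after release of (1, 0) the pool is (9, 6)
  run T1 (needs (3, 1), free (9, 6)); after release of (0, 1) the pool is (9, 7)


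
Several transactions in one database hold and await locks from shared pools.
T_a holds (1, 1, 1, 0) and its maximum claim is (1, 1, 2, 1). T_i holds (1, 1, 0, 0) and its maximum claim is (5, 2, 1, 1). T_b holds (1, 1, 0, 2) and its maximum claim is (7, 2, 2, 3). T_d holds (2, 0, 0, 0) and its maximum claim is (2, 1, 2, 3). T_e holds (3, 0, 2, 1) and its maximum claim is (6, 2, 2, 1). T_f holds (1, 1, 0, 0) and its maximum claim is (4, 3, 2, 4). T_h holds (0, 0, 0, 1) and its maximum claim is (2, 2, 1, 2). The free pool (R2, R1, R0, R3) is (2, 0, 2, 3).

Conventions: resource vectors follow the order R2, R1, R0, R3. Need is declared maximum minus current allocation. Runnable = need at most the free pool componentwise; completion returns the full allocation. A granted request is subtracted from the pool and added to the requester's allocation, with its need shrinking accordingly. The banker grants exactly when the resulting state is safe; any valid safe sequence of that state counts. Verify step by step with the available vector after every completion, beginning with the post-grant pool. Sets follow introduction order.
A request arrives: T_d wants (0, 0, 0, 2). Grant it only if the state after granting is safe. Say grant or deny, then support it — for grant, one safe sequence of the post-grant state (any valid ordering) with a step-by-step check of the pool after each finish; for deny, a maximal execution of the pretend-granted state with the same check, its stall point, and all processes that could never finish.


GRANT: granting preserves safety; a valid post-grant sequence is T_a, T_d, T_i, T_e, T_h, T_f, T_b.
Key observation: the transfer keeps a workable pool ((2, 0, 2, 1)); T_a starts the safe sequence.
Verifying the post-grant state step by step:
  pool = (2, 0, 2, 1)
  T_a: need (0, 0, 1, 1) fits (2, 0, 2, 1); releases (1, 1, 1, 0), pool now (3, 1, 3, 1)
  T_d: need (0, 1, 2, 1) fits (3, 1, 3, 1); releases (2, 0, 0, 2), pool now (5, 1, 3, 3)
  T_i: need (4, 1, 1, 1) fits (5, 1, 3, 3); releases (1, 1, 0, 0), pool now (6, 2, 3, 3)
  T_e: need (3, 2, 0, 0) fits (6, 2, 3, 3); releases (3, 0, 2, 1), pool now (9, 2, 5, 4)
  T_h: need (2, 2, 1, 1) fits (9, 2, 5, 4); releases (0, 0, 0, 1), pool now (9, 2, 5, 5)
  T_f: need (3, 2, 2, 4) fits (9, 2, 5, 5); releases (1, 1, 0, 0), pool now (10, 3, 5, 5)
  T_b: need (6, 1, 2, 1) fits (10, 3, 5, 5); releases (1, 1, 0, 2), pool now (11, 4, 5, 7)


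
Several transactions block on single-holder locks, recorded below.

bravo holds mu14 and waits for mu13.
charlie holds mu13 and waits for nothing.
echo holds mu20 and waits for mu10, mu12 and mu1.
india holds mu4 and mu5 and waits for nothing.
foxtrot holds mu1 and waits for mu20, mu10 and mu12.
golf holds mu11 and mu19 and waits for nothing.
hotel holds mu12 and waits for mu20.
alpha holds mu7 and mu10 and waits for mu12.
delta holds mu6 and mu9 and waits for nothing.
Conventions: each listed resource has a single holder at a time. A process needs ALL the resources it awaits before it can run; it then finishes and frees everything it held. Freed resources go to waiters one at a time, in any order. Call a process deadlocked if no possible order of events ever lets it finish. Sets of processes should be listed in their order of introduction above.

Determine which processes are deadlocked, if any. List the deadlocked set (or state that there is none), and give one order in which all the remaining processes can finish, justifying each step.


The deadlocked set is echo, foxtrot, hotel and alpha.
Key observation: nobody on the ring echo -> foxtrot -> echo can start until another member finishes, which never happens; hotel and alpha are caught in further circular waits.
A valid finishing order for the others: india, charlie, bravo, delta, golf.
Step-by-step check:
  india: no waits; runs immediately, freeing mu4 and mu5
  charlie: no waits; runs immediately, freeing mu13
  bravo waits on mu13 — all released -> runs and releases mu14
  delta: no waits; runs immediately, freeing mu6 and mu9
  golf: no waits; runs immediately, freeing mu11 and mu19


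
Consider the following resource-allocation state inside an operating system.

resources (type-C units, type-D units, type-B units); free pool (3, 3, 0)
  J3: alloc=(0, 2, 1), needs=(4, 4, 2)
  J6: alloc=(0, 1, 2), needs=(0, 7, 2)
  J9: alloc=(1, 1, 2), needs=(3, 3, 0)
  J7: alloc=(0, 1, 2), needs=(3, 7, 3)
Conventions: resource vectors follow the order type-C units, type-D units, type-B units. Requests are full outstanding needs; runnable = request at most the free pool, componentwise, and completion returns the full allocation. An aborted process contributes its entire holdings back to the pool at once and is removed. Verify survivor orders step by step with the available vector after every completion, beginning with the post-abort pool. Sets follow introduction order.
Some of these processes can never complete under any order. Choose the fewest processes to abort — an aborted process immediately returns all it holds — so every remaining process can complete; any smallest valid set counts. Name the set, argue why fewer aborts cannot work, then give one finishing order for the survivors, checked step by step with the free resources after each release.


The answer: abort J7.
Key observation: aborting J7 returns (0, 1, 2), and J6 — hopeless before — runs at step 3 with the returned capacity in the pool.
Why nothing smaller works: aborting no one leaves the state deadlocked as given.
One survivor order: J9, J3, J6. Step-by-step check (post-abort pool first):
  pool = (3, 4, 2)
  J9 needs (3, 3, 0) <= (3, 4, 2) -> finishes; pool += (1, 1, 2) = (4, 5, 4)
  J3 needs (4, 4, 2) <= (4, 5, 4) -> finishes; pool += (0, 2, 1) = (4, 7, 5)
  J6 needs (0, 7, 2) <= (4, 7, 5) -> finishes; pool += (0, 1, 2) = (4, 8, 7)


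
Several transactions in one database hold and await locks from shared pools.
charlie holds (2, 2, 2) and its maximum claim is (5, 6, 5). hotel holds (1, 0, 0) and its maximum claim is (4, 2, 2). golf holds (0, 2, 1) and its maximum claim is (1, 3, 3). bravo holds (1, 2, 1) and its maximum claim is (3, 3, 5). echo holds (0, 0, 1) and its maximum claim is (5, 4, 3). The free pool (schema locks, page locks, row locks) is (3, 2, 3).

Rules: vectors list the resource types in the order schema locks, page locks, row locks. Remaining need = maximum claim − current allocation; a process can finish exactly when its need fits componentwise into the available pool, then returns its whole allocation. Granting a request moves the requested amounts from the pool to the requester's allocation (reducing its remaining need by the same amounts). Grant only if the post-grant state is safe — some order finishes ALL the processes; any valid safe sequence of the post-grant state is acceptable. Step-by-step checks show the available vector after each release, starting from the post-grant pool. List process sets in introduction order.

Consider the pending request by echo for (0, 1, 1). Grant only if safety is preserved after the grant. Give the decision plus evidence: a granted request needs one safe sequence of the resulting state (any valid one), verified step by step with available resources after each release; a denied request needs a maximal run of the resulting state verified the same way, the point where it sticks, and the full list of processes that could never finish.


DENY — the pretend-granted state is unsafe.
Key observation: after golf, hotel the pool peaks at (4, 3, 3), and each blocked process is short somewhere: charlie on page locks; bravo on row locks; echo on schema locks.
After a pretend grant, a maximal execution: golf, hotel — then nothing else fits. Walking it through:
  pool = (3, 1, 2)
  golf needs (1, 1, 2) <= (3, 1, 2) -> finishes; pool += (0, 2, 1) = (3, 3, 3)
  hotel needs (3, 2, 2) <= (3, 3, 3) -> finishes; pool += (1, 0, 0) = (4, 3, 3)
  blocked: charlie wants (3, 4, 3), pool (4, 3, 3) — not enough page locks
  blocked: bravo wants (2, 1, 4), pool (4, 3, 3) — not enough row locks
  blocked: echo wants (5, 3, 1), pool (4, 3, 3) — not enough schema locks
Processes that could never finish after the grant: charlie, bravo and echo.


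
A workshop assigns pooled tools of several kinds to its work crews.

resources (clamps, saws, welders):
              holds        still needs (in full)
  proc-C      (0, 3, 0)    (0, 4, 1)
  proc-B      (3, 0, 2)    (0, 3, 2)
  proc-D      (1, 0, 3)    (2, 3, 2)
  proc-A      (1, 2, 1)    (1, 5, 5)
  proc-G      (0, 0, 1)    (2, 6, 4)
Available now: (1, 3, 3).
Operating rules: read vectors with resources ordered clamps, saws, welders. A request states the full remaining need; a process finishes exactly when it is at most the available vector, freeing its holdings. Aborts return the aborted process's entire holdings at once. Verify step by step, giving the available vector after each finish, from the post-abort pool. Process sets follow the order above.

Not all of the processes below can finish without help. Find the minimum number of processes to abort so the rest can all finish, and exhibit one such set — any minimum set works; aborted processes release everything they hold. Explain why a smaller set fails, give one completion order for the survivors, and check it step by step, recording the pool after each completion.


Abort proc-A.
Key observation: proc-C had no path to completion before; after the abort of proc-A ((1, 2, 1) returned), step 1 is where it fits.
No smaller set exists: with zero aborts the deadlock remains.
The survivors complete as proc-C, proc-G, proc-D, proc-B. Step-by-step check (starting from the post-abort pool):
  pool = (2, 5, 4)
  run proc-C (needs (0, 4, 1), free (2, 5, 4)); after release of (0, 3, 0) the pool is (2, 8, 4)
  run proc-G (needs (2, 6, 4), free (2, 8, 4)); after release of (0, 0, 1) the pool is (2, 8, 5)
  run proc-D (needs (2, 3, 2), free (2, 8, 5)); after release of (1, 0, 3) the pool is (3, 8, 8)
  run proc-B (needs (0, 3, 2), free (3, 8, 8)); after release of (3, 0, 2) the pool is (6, 8, 10)


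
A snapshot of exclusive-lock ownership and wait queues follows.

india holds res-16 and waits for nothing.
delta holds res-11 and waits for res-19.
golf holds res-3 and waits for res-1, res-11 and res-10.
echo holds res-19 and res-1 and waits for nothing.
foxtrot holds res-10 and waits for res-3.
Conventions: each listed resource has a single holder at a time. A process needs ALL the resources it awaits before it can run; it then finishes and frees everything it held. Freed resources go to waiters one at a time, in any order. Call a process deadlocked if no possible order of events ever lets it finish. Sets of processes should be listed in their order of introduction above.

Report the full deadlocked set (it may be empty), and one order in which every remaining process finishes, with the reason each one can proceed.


The deadlocked set is golf and foxtrot.
Key observation: nobody on the ring golf -> foxtrot -> golf can start until another member finishes, which never happens; no other process is dragged down with it.
One completion order for the rest: echo, delta, india.
Step-by-step check:
  echo: no waits; runs immediately, freeing res-19 and res-1
  run delta (all its waits — res-19 — are resolved); releases res-11
  india: no waits; runs immediately, freeing res-16


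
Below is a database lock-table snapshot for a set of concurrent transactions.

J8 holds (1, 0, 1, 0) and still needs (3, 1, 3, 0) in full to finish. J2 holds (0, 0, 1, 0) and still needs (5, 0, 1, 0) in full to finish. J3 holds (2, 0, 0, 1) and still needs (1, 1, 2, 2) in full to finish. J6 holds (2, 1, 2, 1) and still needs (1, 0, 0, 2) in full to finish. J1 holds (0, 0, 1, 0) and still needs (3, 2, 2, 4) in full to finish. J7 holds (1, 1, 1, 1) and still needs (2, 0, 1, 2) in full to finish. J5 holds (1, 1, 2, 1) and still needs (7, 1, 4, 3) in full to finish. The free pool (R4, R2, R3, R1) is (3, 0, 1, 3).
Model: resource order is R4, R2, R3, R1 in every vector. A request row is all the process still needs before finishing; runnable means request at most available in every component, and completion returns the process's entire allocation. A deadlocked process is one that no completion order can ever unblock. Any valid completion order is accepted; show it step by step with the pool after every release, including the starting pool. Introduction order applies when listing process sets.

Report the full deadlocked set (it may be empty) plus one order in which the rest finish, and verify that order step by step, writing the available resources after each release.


The deadlocked set is empty.
Key observation: beginning at J7, releases accumulate fast enough that every process eventually fits.
A valid finishing order for the others: J7, J6, J1, J3, J5, J2, J8. Step-by-step check:
  pool = (3, 0, 1, 3)
  J7: need (2, 0, 1, 2) fits (3, 0, 1, 3); releases (1, 1, 1, 1), pool now (4, 1, 2, 4)
  J6: need (1, 0, 0, 2) fits (4, 1, 2, 4); releases (2, 1, 2, 1), pool now (6, 2, 4, 5)
  J1: need (3, 2, 2, 4) fits (6, 2, 4, 5); releases (0, 0, 1, 0), pool now (6, 2, 5, 5)
  J3: need (1, 1, 2, 2) fits (6, 2, 5, 5); releases (2, 0, 0, 1), pool now (8, 2, 5, 6)
  J5: need (7, 1, 4, 3) fits (8, 2, 5, 6); releases (1, 1, 2, 1), pool now (9, 3, 7, 7)
  J2: need (5, 0, 1, 0) fits (9, 3, 7, 7); releases (0, 0, 1, 0), pool now (9, 3, 8, 7)
  J8: need (3, 1, 3, 0) fits (9, 3, 8, 7); releases (1, 0, 1, 0), pool now (10, 3, 9, 7)
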